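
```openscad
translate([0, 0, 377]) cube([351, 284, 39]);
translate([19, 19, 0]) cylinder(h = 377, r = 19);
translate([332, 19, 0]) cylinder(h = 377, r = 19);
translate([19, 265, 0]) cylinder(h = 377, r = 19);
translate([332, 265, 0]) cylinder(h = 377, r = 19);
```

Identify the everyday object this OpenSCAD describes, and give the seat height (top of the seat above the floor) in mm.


A stool. The seat height is 416 mm.

A 351×284×39 slab at z = 377 on four corner cylinders — a stool. The seat top is 377 + 39 = 416 mm.


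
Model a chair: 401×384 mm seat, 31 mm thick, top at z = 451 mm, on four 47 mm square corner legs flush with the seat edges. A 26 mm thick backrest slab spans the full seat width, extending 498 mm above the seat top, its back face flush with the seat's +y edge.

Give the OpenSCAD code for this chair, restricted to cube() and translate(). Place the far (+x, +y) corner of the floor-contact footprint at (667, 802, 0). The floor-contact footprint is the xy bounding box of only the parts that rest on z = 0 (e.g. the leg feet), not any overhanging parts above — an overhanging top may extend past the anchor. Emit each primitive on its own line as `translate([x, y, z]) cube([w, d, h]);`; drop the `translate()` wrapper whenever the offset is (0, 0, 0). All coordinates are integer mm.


// leg_h = 451 - 31 = 420
translate([266, 418, 420]) cube([401, 384, 31]);
translate([266, 418, 0]) cube([47, 47, 420]);
translate([620, 418, 0]) cube([47, 47, 420]);
translate([266, 755, 0]) cube([47, 47, 420]);
translate([620, 755, 0]) cube([47, 47, 420]);
translate([266, 776, 451]) cube([401, 26, 498]);


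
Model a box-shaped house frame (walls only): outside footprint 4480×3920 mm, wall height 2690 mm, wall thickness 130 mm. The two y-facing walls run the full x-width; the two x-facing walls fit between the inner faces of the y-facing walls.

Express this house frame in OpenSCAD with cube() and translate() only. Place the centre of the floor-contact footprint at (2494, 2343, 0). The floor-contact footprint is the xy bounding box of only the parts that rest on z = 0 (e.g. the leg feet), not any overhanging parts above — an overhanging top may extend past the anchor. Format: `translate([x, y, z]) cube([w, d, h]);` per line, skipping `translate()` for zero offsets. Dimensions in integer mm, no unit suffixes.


translate([254, 383, 0]) cube([4480, 130, 2690]);
translate([254, 4173, 0]) cube([4480, 130, 2690]);
translate([254, 513, 0]) cube([130, 3660, 2690]);
translate([4604, 513, 0]) cube([130, 3660, 2690]);


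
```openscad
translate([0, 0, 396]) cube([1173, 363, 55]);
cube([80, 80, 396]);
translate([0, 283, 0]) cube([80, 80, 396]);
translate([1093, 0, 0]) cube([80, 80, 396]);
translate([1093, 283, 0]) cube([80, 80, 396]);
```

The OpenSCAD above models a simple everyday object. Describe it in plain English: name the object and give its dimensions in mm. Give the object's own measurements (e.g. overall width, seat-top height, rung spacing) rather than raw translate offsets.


A bench: a 1173×363 mm seat slab, 55 mm thick, top at z = 451 mm, on four 80×80 mm square legs flush with the seat corners and standing on z = 0.


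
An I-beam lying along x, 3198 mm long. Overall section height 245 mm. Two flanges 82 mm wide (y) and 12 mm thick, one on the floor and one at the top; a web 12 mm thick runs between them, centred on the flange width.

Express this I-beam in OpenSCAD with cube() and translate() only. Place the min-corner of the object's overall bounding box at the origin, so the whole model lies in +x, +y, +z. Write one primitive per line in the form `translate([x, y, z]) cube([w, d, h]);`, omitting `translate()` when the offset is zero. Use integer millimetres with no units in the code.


cube([3198, 82, 12]);
translate([0, 35, 12]) cube([3198, 12, 221]);
translate([0, 0, 233]) cube([3198, 82, 12]);


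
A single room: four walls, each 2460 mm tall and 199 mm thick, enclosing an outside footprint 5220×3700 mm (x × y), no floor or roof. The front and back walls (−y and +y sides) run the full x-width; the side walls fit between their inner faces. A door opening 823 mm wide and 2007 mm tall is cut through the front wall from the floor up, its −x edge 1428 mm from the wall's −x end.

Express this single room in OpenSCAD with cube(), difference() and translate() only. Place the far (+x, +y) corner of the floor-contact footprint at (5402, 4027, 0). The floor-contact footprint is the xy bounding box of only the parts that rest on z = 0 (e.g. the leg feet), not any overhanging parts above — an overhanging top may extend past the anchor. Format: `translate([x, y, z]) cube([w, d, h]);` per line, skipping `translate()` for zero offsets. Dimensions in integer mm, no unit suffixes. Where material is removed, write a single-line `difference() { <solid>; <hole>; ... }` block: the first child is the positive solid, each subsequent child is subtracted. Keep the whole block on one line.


difference() { translate([182, 327, 0]) cube([5220, 199, 2460]); translate([1610, 327, 0]) cube([823, 199, 2007]); }
translate([182, 3828, 0]) cube([5220, 199, 2460]);
translate([182, 526, 0]) cube([199, 3302, 2460]);
translate([5203, 526, 0]) cube([199, 3302, 2460]);


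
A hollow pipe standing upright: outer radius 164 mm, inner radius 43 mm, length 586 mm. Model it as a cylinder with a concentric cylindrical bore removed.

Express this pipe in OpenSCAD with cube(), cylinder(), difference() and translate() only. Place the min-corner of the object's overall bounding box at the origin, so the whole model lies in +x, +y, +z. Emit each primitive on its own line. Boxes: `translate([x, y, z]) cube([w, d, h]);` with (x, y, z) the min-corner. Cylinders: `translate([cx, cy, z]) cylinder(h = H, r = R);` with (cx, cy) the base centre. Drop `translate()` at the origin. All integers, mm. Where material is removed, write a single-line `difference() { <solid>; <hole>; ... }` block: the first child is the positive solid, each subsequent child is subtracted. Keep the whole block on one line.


difference() { translate([164, 164, 0]) cylinder(h = 586, r = 164); translate([164, 164, 0]) cylinder(h = 586, r = 43); }


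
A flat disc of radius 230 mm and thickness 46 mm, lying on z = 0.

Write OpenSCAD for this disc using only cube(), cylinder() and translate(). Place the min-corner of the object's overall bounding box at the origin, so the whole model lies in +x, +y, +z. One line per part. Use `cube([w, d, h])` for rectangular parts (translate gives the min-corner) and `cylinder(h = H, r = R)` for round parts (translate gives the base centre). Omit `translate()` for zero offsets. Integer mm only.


translate([230, 230, 0]) cylinder(h = 46, r = 230);


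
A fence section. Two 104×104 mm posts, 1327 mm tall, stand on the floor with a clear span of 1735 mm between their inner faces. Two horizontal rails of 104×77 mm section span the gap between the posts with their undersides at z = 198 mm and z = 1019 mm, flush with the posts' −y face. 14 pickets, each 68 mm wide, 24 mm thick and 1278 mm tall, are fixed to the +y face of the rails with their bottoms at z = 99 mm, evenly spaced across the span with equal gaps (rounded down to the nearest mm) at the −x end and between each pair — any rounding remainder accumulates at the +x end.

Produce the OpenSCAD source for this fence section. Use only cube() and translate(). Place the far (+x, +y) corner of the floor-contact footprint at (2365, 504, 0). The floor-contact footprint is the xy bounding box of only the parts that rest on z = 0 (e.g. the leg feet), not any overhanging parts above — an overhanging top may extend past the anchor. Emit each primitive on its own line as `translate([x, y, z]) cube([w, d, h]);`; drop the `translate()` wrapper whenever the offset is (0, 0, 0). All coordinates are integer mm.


translate([422, 400, 0]) cube([104, 104, 1327]);
translate([2261, 400, 0]) cube([104, 104, 1327]);
translate([526, 400, 198]) cube([1735, 104, 77]);
translate([526, 400, 1019]) cube([1735, 104, 77]);
translate([578, 504, 99]) cube([68, 24, 1278]);
translate([698, 504, 99]) cube([68, 24, 1278]);
translate([818, 504, 99]) cube([68, 24, 1278]);
translate([938, 504, 99]) cube([68, 24, 1278]);
translate([1058, 504, 99]) cube([68, 24, 1278]);
translate([1178, 504, 99]) cube([68, 24, 1278]);
translate([1298, 504, 99]) cube([68, 24, 1278]);
translate([1418, 504, 99]) cube([68, 24, 1278]);
translate([1538, 504, 99]) cube([68, 24, 1278]);
translate([1658, 504, 99]) cube([68, 24, 1278]);
translate([1778, 504, 99]) cube([68, 24, 1278]);
translate([1898, 504, 99]) cube([68, 24, 1278]);
translate([2018, 504, 99]) cube([68, 24, 1278]);
translate([2138, 504, 99]) cube([68, 24, 1278]);


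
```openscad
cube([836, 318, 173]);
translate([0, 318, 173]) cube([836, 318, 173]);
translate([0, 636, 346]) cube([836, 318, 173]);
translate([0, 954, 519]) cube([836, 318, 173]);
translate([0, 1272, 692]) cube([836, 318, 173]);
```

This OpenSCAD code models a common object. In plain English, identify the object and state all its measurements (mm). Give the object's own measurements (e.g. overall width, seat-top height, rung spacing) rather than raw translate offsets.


A straight staircase of 5 solid steps. Each step is 836 mm wide (x), 318 mm deep (y, the going) and 173 mm tall (the rise). The first step rests on the floor; each subsequent step sits one going further in +y and one rise higher in +z, directly behind and above the previous step with no overlap.


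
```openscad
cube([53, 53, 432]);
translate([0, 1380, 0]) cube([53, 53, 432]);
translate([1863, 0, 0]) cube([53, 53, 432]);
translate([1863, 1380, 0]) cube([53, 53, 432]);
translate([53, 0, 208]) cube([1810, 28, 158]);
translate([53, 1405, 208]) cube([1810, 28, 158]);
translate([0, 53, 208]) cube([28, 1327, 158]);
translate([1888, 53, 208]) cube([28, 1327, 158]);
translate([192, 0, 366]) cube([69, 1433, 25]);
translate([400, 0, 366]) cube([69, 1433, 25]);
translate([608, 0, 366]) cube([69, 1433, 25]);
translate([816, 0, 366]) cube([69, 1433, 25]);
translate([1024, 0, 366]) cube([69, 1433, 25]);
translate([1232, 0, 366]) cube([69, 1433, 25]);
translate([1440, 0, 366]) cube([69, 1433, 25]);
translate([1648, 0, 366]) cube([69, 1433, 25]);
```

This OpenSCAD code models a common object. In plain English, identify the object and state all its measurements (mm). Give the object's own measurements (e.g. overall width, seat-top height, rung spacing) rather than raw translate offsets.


A bed frame 1916 mm long (x) by 1433 mm wide (y). Four 53×53 mm corner posts, 432 mm tall, at the corners of the footprint. Four rails of 28 mm thickness and 158 mm height run between adjacent posts with their undersides at z = 208 mm, their outer faces flush with the outside of the frame (the two x-running rails run between the posts' inner faces; the two y-running rails run between the posts' inner faces). 8 slats, each 69 mm wide (x) and 25 mm thick, lie across the top of the two x-running rails, running the full 1433 mm width of the frame in y; along x they sit between the end posts with a 139 mm gap after the −x posts and between neighbouring slats, leaving 146 mm before the +x posts.


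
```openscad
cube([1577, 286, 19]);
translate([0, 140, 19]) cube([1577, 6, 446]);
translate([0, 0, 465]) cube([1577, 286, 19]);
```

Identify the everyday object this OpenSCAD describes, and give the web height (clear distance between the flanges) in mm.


An I-beam. The web height is 446 mm.

Two wide flanges with a thin centred web — an I-beam. Overall 484 mm minus two 19 mm flanges gives a web of 484 − 2·19 = 446 mm.


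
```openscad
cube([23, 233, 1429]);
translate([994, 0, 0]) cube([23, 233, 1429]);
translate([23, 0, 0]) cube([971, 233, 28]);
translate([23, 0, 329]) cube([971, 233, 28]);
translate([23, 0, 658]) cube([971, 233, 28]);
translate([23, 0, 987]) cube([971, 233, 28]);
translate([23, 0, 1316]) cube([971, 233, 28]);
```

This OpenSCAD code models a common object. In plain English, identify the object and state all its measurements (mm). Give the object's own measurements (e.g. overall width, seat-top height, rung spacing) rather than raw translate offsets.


An open bookshelf. Two side panels, each 23 mm thick, 233 mm deep and 1429 mm tall, stand 1017 mm apart (outside-to-outside). Between them sit 5 shelves, each 28 mm thick and 233 mm deep, spanning the full gap between the sides. The bottom shelf rests on the floor (its underside at z = 0) and the clear gap between one shelf's top and the next shelf's underside is 301 mm.


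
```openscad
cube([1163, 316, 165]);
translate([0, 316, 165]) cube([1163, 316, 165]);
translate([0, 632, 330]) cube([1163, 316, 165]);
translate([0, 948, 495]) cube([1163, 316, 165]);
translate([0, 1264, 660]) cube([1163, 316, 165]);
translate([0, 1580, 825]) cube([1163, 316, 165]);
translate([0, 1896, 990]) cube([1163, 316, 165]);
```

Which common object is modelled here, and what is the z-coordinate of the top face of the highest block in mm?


A staircase. The total rise is 1155 mm.

7 identical blocks, each offset up and back from the previous — a staircase. Each step is 165 mm tall and there are 7 of them, so the total rise is 7 × 165 = 1155 mm.


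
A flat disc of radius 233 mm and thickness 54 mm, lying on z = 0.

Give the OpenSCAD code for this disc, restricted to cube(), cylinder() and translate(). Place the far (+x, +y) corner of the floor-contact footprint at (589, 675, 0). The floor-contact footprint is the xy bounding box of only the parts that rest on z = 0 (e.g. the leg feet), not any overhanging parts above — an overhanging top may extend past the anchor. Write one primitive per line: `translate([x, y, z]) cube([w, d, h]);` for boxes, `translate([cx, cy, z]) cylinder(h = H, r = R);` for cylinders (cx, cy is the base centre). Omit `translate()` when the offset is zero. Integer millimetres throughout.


translate([356, 442, 0]) cylinder(h = 54, r = 233);


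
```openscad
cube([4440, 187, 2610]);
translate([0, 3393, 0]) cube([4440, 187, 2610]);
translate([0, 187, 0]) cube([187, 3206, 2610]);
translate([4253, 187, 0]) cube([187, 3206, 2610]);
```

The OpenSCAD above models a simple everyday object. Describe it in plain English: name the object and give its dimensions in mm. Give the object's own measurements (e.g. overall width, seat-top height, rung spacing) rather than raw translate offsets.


The wall frame of a small rectangular building: four walls, each 2610 mm tall and 187 mm thick, enclosing a footprint 4440 mm (x) by 3580 mm (y) outside-to-outside, with no floor or roof. The front and back walls (the −y and +y sides) span the full width; the two side walls fit between them.


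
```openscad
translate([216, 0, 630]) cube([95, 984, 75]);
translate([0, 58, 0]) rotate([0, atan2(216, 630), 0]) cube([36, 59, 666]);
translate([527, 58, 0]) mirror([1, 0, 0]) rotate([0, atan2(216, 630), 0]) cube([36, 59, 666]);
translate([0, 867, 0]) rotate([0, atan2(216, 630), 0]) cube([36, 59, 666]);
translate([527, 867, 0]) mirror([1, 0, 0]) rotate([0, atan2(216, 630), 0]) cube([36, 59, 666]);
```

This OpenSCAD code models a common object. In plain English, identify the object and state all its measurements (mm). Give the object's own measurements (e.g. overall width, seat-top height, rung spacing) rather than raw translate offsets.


A sawhorse. A 95×984×75 mm beam (x, y, z) sits on two A-frame leg pairs. Each pair is two raked legs of 36×59 mm section (59 mm along y) splaying symmetrically in x. Each leg rises 630 mm vertically over 216 mm of horizontal reach and is 666 mm long along its own axis. Every leg's outer bottom edge rests on the floor and its outer top edge meets a bottom edge of the beam — the left legs (tilting toward +x) meet the beam's −x bottom edge, the right legs (their mirror images, tilting toward −x) meet its +x bottom edge — so the leg tops tuck under the beam, the beam's underside is 630 mm above the floor, and the feet are 527 mm apart outside-to-outside with the beam centred between them. The two leg pairs are set in 58 mm from either end of the beam.


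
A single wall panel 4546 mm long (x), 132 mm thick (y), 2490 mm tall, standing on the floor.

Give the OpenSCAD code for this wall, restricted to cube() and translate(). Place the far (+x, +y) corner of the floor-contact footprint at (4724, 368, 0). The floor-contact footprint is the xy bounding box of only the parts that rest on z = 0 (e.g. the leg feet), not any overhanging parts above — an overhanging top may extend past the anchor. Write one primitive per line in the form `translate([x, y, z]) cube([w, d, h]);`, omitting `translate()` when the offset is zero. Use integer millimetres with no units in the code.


translate([178, 236, 0]) cube([4546, 132, 2490]);


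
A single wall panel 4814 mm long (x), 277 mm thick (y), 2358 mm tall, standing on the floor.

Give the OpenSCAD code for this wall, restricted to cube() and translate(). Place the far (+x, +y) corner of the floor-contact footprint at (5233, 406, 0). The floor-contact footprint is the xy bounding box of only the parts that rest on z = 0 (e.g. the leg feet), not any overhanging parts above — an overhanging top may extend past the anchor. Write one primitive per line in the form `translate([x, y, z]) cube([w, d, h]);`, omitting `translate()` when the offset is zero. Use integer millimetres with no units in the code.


translate([419, 129, 0]) cube([4814, 277, 2358]);


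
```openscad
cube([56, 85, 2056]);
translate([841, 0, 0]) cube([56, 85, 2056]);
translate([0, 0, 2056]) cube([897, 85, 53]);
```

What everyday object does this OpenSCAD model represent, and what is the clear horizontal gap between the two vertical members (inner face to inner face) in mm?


A door frame. The clear opening width is 785 mm.

Two 2056 mm tall posts with a header on top — a door frame. The left jamb is 56 mm wide at x = 0; the right jamb starts at x = 841. The clear opening is 841 − 56 = 785 mm.


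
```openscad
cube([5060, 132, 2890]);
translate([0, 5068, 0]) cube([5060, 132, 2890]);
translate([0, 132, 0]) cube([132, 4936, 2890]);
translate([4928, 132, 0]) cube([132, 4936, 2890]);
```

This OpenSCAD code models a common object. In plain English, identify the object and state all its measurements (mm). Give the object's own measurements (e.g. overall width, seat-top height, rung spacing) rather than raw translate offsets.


The wall frame of a small rectangular building: four walls, each 2890 mm tall and 132 mm thick, enclosing a footprint 5060 mm (x) by 5200 mm (y) outside-to-outside, with no floor or roof. The front and back walls (the −y and +y sides) span the full width; the two side walls fit between them.


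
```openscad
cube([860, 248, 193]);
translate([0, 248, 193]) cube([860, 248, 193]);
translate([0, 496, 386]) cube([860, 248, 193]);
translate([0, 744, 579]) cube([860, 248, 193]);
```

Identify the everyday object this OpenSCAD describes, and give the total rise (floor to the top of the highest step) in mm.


A staircase. The total rise is 772 mm.

4 identical blocks, each offset up and back from the previous — a staircase. Each step is 193 mm tall and there are 4 of them, so the total rise is 4 × 193 = 772 mm.


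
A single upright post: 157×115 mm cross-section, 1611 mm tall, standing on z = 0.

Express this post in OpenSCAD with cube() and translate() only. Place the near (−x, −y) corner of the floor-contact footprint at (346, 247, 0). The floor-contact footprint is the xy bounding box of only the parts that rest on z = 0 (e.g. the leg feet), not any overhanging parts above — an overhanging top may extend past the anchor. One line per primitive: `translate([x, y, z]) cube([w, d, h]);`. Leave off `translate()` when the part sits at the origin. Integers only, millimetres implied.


translate([346, 247, 0]) cube([157, 115, 1611]);


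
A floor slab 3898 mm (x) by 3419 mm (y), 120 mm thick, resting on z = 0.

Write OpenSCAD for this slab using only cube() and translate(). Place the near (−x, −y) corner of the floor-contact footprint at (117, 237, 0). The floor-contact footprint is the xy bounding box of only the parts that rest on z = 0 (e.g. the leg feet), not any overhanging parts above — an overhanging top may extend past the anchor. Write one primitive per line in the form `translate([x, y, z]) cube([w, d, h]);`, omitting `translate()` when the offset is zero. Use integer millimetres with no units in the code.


translate([117, 237, 0]) cube([3898, 3419, 120]);


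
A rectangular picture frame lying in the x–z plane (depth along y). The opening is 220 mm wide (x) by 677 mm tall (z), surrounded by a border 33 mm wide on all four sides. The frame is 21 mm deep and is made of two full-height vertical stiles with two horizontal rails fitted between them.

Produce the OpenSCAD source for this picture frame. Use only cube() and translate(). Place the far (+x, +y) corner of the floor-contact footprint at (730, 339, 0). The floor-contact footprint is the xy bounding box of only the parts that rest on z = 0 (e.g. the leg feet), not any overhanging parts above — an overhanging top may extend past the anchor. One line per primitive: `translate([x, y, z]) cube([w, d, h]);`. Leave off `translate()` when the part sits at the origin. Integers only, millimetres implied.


translate([444, 318, 0]) cube([33, 21, 743]);
translate([697, 318, 0]) cube([33, 21, 743]);
translate([477, 318, 0]) cube([220, 21, 33]);
translate([477, 318, 710]) cube([220, 21, 33]);


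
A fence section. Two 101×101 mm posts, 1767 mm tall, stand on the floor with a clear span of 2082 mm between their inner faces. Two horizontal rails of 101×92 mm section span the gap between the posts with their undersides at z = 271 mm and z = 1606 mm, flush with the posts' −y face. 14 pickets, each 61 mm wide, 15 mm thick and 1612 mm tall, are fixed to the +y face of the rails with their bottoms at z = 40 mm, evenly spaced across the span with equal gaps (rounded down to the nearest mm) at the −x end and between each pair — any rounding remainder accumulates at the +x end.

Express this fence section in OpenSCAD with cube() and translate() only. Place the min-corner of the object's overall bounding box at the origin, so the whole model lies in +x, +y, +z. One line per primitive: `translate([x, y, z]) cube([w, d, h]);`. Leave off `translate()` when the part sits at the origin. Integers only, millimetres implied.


cube([101, 101, 1767]);
translate([2183, 0, 0]) cube([101, 101, 1767]);
translate([101, 0, 271]) cube([2082, 101, 92]);
translate([101, 0, 1606]) cube([2082, 101, 92]);
translate([182, 101, 40]) cube([61, 15, 1612]);
translate([324, 101, 40]) cube([61, 15, 1612]);
translate([466, 101, 40]) cube([61, 15, 1612]);
translate([608, 101, 40]) cube([61, 15, 1612]);
translate([750, 101, 40]) cube([61, 15, 1612]);
translate([892, 101, 40]) cube([61, 15, 1612]);
translate([1034, 101, 40]) cube([61, 15, 1612]);
translate([1176, 101, 40]) cube([61, 15, 1612]);
translate([1318, 101, 40]) cube([61, 15, 1612]);
translate([1460, 101, 40]) cube([61, 15, 1612]);
translate([1602, 101, 40]) cube([61, 15, 1612]);
translate([1744, 101, 40]) cube([61, 15, 1612]);
translate([1886, 101, 40]) cube([61, 15, 1612]);
translate([2028, 101, 40]) cube([61, 15, 1612]);


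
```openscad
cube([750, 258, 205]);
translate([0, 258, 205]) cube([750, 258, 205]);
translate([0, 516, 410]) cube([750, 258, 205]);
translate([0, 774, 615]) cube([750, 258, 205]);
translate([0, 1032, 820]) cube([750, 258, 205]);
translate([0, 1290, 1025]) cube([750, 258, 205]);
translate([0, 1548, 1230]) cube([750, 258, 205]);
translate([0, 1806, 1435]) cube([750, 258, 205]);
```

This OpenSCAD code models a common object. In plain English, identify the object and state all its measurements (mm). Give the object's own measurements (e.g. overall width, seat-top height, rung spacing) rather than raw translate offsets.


A straight staircase of 8 solid steps. Each step is 750 mm wide (x), 258 mm deep (y, the going) and 205 mm tall (the rise). The first step rests on the floor; each subsequent step sits one going further in +y and one rise higher in +z, directly behind and above the previous step with no overlap.


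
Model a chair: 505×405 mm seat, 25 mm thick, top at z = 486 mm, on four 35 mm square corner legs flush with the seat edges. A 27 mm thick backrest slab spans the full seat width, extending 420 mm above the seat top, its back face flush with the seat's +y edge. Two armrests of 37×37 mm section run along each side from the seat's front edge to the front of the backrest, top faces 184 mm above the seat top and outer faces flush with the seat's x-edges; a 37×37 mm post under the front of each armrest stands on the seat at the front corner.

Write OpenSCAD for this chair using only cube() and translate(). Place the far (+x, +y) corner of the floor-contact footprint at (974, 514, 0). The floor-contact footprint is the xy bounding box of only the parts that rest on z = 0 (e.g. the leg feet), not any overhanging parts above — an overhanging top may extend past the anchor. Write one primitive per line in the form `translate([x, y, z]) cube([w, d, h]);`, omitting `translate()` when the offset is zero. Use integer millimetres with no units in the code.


translate([469, 109, 461]) cube([505, 405, 25]);
translate([469, 109, 0]) cube([35, 35, 461]);
translate([939, 109, 0]) cube([35, 35, 461]);
translate([469, 479, 0]) cube([35, 35, 461]);
translate([939, 479, 0]) cube([35, 35, 461]);
translate([469, 487, 486]) cube([505, 27, 420]);
translate([469, 109, 633]) cube([37, 378, 37]);
translate([937, 109, 633]) cube([37, 378, 37]);
translate([469, 109, 486]) cube([37, 37, 147]);
translate([937, 109, 486]) cube([37, 37, 147]);


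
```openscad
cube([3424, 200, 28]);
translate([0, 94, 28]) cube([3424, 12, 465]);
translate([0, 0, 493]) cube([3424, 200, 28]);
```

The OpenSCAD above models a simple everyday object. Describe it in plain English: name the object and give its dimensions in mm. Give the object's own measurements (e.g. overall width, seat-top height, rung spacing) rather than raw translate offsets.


An I-beam lying along x, 3424 mm long. Overall section height 521 mm. Two flanges 200 mm wide (y) and 28 mm thick, one on the floor and one at the top; a web 12 mm thick runs between them, centred on the flange width.


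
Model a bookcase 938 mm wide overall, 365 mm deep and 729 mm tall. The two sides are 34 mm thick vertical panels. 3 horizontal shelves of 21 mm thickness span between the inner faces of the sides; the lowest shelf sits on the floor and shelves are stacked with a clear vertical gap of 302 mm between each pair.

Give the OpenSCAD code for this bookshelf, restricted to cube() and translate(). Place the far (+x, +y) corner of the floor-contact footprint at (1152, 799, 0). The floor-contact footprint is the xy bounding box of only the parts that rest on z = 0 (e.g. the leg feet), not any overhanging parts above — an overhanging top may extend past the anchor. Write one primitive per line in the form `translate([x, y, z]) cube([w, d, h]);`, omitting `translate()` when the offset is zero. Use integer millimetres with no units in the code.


translate([214, 434, 0]) cube([34, 365, 729]);
translate([1118, 434, 0]) cube([34, 365, 729]);
translate([248, 434, 0]) cube([870, 365, 21]);
translate([248, 434, 323]) cube([870, 365, 21]);
translate([248, 434, 646]) cube([870, 365, 21]);


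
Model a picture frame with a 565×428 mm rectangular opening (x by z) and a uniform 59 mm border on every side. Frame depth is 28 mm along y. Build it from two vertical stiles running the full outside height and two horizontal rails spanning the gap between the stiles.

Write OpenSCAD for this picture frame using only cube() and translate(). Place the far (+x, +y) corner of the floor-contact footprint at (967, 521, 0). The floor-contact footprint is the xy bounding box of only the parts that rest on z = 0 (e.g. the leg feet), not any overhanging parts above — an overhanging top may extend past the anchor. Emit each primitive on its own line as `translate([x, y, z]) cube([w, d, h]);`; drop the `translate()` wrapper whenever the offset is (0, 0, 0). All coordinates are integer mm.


translate([284, 493, 0]) cube([59, 28, 546]);
translate([908, 493, 0]) cube([59, 28, 546]);
translate([343, 493, 0]) cube([565, 28, 59]);
translate([343, 493, 487]) cube([565, 28, 59]);


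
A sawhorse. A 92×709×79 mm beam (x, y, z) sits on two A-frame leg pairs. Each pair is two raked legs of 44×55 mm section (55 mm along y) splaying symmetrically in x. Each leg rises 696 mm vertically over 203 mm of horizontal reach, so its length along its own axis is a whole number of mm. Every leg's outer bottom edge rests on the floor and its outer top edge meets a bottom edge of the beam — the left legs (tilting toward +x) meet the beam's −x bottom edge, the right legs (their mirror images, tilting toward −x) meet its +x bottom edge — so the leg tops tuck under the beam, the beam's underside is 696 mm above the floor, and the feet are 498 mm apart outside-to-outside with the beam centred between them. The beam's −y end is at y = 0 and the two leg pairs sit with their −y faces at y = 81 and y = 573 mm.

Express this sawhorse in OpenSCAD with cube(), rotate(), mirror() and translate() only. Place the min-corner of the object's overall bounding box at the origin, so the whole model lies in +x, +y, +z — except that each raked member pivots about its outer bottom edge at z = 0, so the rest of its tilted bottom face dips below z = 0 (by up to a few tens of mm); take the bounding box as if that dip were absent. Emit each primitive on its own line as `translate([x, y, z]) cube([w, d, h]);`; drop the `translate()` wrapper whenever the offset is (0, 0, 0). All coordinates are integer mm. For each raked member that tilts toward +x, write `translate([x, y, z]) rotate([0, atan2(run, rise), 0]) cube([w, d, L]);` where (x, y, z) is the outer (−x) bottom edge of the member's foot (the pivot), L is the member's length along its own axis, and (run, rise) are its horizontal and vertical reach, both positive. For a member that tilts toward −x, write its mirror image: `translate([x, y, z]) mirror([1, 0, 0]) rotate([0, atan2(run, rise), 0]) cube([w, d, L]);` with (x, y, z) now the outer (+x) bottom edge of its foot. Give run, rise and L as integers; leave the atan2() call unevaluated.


translate([203, 0, 696]) cube([92, 709, 79]);
translate([0, 81, 0]) rotate([0, atan2(203, 696), 0]) cube([44, 55, 725]);
translate([498, 81, 0]) mirror([1, 0, 0]) rotate([0, atan2(203, 696), 0]) cube([44, 55, 725]);
translate([0, 573, 0]) rotate([0, atan2(203, 696), 0]) cube([44, 55, 725]);
translate([498, 573, 0]) mirror([1, 0, 0]) rotate([0, atan2(203, 696), 0]) cube([44, 55, 725]);


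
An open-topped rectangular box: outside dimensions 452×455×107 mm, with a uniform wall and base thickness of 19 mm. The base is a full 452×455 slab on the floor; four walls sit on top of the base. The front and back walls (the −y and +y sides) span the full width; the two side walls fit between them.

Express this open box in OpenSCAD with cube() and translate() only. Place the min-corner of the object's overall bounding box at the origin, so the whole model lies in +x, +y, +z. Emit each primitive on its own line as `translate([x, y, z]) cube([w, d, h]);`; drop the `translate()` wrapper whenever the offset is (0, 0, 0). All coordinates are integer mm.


cube([452, 455, 19]);
translate([0, 0, 19]) cube([452, 19, 88]);
translate([0, 436, 19]) cube([452, 19, 88]);
translate([0, 19, 19]) cube([19, 417, 88]);
translate([433, 19, 19]) cube([19, 417, 88]);


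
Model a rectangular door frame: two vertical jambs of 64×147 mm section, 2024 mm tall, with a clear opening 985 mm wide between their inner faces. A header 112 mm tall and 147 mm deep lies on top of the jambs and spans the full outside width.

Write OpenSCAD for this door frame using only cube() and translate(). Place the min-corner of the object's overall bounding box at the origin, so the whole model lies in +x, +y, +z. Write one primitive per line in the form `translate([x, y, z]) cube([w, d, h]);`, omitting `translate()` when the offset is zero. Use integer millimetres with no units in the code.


cube([64, 147, 2024]);
translate([1049, 0, 0]) cube([64, 147, 2024]);
translate([0, 0, 2024]) cube([1113, 147, 112]);


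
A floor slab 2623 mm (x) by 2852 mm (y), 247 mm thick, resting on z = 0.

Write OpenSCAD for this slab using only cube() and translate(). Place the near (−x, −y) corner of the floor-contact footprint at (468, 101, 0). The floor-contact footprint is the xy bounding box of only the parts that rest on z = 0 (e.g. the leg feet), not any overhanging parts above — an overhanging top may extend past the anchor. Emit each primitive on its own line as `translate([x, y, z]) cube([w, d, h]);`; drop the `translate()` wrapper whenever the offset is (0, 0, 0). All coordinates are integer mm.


translate([468, 101, 0]) cube([2623, 2852, 247]);


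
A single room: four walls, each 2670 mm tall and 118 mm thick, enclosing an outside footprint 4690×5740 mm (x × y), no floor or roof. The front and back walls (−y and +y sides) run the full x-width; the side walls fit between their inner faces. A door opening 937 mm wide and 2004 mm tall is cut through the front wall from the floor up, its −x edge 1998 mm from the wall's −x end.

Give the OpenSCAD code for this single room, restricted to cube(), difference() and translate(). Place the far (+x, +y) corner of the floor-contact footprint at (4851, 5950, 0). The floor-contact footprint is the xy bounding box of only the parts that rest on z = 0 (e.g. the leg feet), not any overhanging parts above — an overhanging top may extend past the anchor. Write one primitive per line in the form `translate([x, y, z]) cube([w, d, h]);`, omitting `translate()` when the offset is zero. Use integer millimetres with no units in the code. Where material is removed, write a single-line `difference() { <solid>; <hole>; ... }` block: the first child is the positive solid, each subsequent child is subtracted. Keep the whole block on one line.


difference() { translate([161, 210, 0]) cube([4690, 118, 2670]); translate([2159, 210, 0]) cube([937, 118, 2004]); }
translate([161, 5832, 0]) cube([4690, 118, 2670]);
translate([161, 328, 0]) cube([118, 5504, 2670]);
translate([4733, 328, 0]) cube([118, 5504, 2670]);


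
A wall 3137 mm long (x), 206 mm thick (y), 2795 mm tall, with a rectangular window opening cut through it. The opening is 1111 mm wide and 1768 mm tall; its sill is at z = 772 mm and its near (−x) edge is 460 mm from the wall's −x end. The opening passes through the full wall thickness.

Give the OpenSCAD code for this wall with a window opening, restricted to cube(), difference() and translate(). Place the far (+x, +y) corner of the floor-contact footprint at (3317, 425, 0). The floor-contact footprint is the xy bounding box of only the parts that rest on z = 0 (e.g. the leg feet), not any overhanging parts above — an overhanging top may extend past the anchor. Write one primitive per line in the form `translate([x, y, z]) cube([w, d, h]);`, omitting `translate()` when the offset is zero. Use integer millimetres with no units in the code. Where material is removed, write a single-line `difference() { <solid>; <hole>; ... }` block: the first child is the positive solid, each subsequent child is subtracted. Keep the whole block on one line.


difference() { translate([180, 219, 0]) cube([3137, 206, 2795]); translate([640, 219, 772]) cube([1111, 206, 1768]); }


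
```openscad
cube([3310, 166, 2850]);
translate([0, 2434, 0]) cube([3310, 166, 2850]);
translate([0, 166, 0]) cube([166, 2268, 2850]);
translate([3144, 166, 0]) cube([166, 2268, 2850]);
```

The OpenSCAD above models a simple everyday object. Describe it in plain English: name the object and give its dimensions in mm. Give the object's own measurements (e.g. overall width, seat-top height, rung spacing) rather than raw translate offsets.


The wall frame of a small rectangular building: four walls, each 2850 mm tall and 166 mm thick, enclosing a footprint 3310 mm (x) by 2600 mm (y) outside-to-outside, with no floor or roof. The front and back walls (the −y and +y sides) span the full width; the two side walls fit between them.


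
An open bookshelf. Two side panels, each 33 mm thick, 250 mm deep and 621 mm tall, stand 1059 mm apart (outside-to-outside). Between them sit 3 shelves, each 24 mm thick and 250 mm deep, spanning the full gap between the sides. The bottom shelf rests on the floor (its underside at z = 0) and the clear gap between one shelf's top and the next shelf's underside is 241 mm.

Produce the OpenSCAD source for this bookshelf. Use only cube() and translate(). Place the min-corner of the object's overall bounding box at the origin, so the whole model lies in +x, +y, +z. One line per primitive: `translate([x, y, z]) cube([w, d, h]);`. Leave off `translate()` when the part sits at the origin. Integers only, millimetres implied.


cube([33, 250, 621]);
translate([1026, 0, 0]) cube([33, 250, 621]);
translate([33, 0, 0]) cube([993, 250, 24]);
translate([33, 0, 265]) cube([993, 250, 24]);
translate([33, 0, 530]) cube([993, 250, 24]);


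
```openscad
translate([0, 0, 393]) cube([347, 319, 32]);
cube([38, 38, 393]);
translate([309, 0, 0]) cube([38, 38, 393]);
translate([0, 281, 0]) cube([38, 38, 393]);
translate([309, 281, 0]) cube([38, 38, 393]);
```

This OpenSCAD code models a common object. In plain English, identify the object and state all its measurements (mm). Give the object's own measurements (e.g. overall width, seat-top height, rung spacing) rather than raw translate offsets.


A simple wooden stool: a rectangular seat 347 mm (x) by 319 mm (y), 32 mm thick, top face at z = 425 mm, on four square legs, each 38×38 mm in cross-section. The legs rest on z = 0, each flush with a corner of the seat.


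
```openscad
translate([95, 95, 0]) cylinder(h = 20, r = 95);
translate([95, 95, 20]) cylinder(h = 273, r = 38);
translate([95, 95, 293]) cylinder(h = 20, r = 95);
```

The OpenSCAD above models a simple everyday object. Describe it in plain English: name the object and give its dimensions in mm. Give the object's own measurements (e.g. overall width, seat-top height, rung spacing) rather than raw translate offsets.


A spool: two coaxial disc flanges of radius 95 mm and thickness 20 mm, joined by a core cylinder of radius 38 mm and height 273 mm. The lower flange rests on z = 0 and the three cylinders share a vertical axis.


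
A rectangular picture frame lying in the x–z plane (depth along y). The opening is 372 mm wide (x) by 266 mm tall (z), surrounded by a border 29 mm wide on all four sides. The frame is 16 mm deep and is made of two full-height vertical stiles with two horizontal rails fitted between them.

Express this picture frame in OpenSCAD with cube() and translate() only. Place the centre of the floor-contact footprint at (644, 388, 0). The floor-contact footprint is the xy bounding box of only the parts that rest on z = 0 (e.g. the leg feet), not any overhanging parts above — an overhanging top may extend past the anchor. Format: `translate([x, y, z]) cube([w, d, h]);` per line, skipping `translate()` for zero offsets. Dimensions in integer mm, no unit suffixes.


translate([429, 380, 0]) cube([29, 16, 324]);
translate([830, 380, 0]) cube([29, 16, 324]);
translate([458, 380, 0]) cube([372, 16, 29]);
translate([458, 380, 295]) cube([372, 16, 29]);


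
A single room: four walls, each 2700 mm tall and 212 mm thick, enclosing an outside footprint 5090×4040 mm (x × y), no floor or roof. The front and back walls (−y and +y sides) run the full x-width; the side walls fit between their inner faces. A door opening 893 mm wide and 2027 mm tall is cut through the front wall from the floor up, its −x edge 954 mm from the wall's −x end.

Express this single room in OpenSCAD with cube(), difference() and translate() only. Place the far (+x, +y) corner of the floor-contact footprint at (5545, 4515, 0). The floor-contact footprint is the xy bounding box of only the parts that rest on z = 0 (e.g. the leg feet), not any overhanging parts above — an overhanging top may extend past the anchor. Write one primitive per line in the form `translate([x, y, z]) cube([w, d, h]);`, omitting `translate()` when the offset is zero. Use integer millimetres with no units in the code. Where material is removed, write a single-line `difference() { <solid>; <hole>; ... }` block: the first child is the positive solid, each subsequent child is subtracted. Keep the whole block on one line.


difference() { translate([455, 475, 0]) cube([5090, 212, 2700]); translate([1409, 475, 0]) cube([893, 212, 2027]); }
translate([455, 4303, 0]) cube([5090, 212, 2700]);
translate([455, 687, 0]) cube([212, 3616, 2700]);
translate([5333, 687, 0]) cube([212, 3616, 2700]);
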